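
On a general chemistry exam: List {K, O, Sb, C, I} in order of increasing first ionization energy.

K, Sb, I, C, O

C is in period 2, group 14; O is in period 2, group 16; K is in period 4, group 1; Sb is in period 5, group 15; I is in period 5, group 17.
Across a period the outer electron is held more tightly (higher IE₁); down a group it sits in a higher shell, more shielded, and comes off more easily.
Neither a single period nor a single group — weigh both effects.
Sb > K: period and group pull opposite ways; the across-period shift dominates (831 vs 419 kJ/mol).
I > Sb: I lies to the right of Sb in period 5, so the across-period effect alone puts I higher.
C > I: period and group pull opposite ways; the down-group shift dominates (1086 vs 1008 kJ/mol).
O > C: O lies to the right of C in period 2, so the across-period effect alone puts O higher.
Tabulated first ionization energy (kJ/mol): C 1086, O 1314, K 419, Sb 831, I 1008.
So from lowest to highest: K < Sb < I < C < O.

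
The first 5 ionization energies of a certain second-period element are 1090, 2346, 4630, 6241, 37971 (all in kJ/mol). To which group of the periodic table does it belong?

Look for the largest jump between consecutive ionization energies: IE5/IE4 ≈ 6.1, far larger than any earlier ratio.
That jump marks the point where a core electron is being removed. So the atom has 4 valence electrons.
A main-group element with 4 valence electrons is in group 14.

Group 14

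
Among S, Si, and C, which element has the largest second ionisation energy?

C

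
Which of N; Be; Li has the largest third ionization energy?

Be

Consider each +2 ion: N²⁺ still has 3 valence electrons; Be²⁺ is the bare [He] core; Li²⁺ is already 1 electron into the core.
Pulling an electron out of a noble-gas core costs far more than removing a remaining valence electron, so Li and Be sit at the high end of IE_3.
Approximate IE_3 values (kJ/mol): N 4578, Be 14849, Li 11815.
So the third ionization energies run N < Li < Be.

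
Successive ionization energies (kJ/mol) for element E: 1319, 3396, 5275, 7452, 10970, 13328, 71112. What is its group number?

Group 16

Look for the largest jump between consecutive ionization energies: IE7/IE6 ≈ 5.3, far larger than any earlier ratio.
That jump marks the point where a core electron is being removed. So the atom has 6 valence electrons.
A main-group element with 6 valence electrons is in group 16.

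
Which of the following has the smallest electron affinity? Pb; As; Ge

Ge is in period 4, group 14; As is in period 4, group 15; Pb is in period 6, group 14.
Adding an electron releases more energy for atoms nearer the top right (short of the noble gases).
These span different periods and groups, so the two trends combine.
As > Pb: both effects reinforce here, so As is clearly the higher of the two.
Ge > As: this pair runs against the simple trend — see the exception note.
Note the exception: Ge has a higher electron affinity than As, contrary to the simple trend — adding an electron to As's half-filled 4p³ is unfavourable, so Ge (4p²) has the more exothermic EA.
Tabulated electron affinity (kJ/mol): Ge 119, As 78, Pb 35.
The smallest electron affinity among these belongs to Pb.

Pb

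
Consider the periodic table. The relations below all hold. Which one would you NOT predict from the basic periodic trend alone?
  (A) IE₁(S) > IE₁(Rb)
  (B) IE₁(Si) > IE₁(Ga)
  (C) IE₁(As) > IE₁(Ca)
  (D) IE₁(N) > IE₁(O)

The general trend: first ionisation energy increases across a period and decreases down a group.
(A) S (period 3, group 16) vs Rb (period 5, group 1): the stated order agrees with the simple trend.
(B) Si (period 3, group 14) vs Ga (period 4, group 13): the stated order agrees with the simple trend.
(C) As (period 4, group 15) vs Ca (period 4, group 2): the stated order agrees with the simple trend.
(D) N (period 2, group 15) vs O (period 2, group 16): the stated order contradicts the simple trend.
The exception is (D): pairing an electron in O's 2p⁴ costs repulsion energy, so O ionizes more easily than half-filled N (2p³).

(D)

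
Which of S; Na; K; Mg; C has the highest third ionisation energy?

Mg

Consider each +2 ion: S²⁺ still has 4 valence electrons; Na²⁺ is already 1 electron into the core; K²⁺ is already 1 electron into the core; Mg²⁺ is the bare [Ne] core; C²⁺ still has 2 valence electrons.
Usually core removal costs more than valence removal, but here the competition is close: a tightly held n=2 valence electron can cost more to remove than an n=3 core electron, so the actual values have to decide it.
Valence configurations: S²⁺ [Ne]3s²3p², C²⁺ [He]2s².
The numbers (kJ/mol): S 3357, Na 6910, K 4420, Mg 7733, C 4620.
Putting it together, IE_3: S < K < C < Na < Mg.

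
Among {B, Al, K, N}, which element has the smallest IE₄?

K

After 3 electrons have been removed, what remains? B³⁺ is the bare [He] core; Al³⁺ is the bare [Ne] core; K³⁺ is already 2 electrons into the core; N³⁺ still has 2 valence electrons.
Usually core removal costs more than valence removal, but here the competition is close: a tightly held n=2 valence electron can cost more to remove than an n=3 core electron, so the actual values have to decide it.
The numbers (kJ/mol): B 25026, Al 11577, K 5877, N 7475.
Hence IE_4: K < N < Al < B.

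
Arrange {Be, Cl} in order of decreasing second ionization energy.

Cl > Be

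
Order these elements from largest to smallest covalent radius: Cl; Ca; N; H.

H is in period 1, group 1; N is in period 2, group 15; Cl is in period 3, group 17; Ca is in period 4, group 2.
Moving right in a period, electrons are added to the same shell under a stronger nuclear pull, so atoms get smaller; moving down, a new shell is opened and atoms get larger.
These span different periods and groups, so the two trends combine.
N > H: the two effects oppose for this pair; the down-group effect wins (71 vs 32 pm).
Cl > N: period and group pull opposite ways; the down-group shift dominates (99 vs 71 pm).
Ca > Cl: relative to Cl, both the across-period and down-group shifts push Ca's atomic radius up.
Approximate values (pm): H 32, N 71, Cl 99, Ca 171.
So from largest to smallest: Ca > Cl > N > H.

Ca > Cl > N > H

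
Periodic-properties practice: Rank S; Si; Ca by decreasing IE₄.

Ca, S, Si

IE_4 is the cost of taking one more electron from the +3 cation: S³⁺ still has 3 valence electrons; Si³⁺ still has 1 valence electron; Ca³⁺ is already 1 electron into the core.
Core electrons are held far more tightly than valence electrons, so Ca tops the IE_4 order.
Valence configurations: S³⁺ [Ne]3s²3p¹, Si³⁺ [Ne]3s¹.
Approximate IE_4 values (kJ/mol): S 4556, Si 4356, Ca 6491.
Overall IE_4 order: Si < S < Ca.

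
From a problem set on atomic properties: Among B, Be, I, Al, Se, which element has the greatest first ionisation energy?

I

Be is in period 2, group 2; B is in period 2, group 13; Al is in period 3, group 13; Se is in period 4, group 16; I is in period 5, group 17.
First ionization energy rises across a period (greater Z_eff holds electrons more tightly) and falls down a group (valence electrons are farther from the nucleus).
These span different periods and groups, so the two trends combine.
B > Al: they share group 13; the group trend gives B the larger value.
Be > B: this pair runs against the simple trend — see the exception note.
Se > Be: period and group pull opposite ways; the across-period shift dominates (941 vs 900 kJ/mol).
I > Se: period and group pull opposite ways; the across-period shift dominates (1008 vs 941 kJ/mol).
Note the exception: Be has a higher first ionization energy than B, contrary to the simple trend — removing B's lone 2p electron is easier than breaking Be's filled 2s².
For reference (kJ/mol): Be 900, B 801, Al 578, Se 941, I 1008.
The greatest first ionisation energy among these belongs to I.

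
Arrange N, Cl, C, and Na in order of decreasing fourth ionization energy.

Na, N, C, Cl

After 3 electrons have been removed, what remains? N³⁺ still has 2 valence electrons; Cl³⁺ still has 4 valence electrons; C³⁺ still has 1 valence electron; Na³⁺ is already 2 electrons into the core.
Core electrons are held far more tightly than valence electrons, so Na tops the IE_4 order.
Valence configurations: N³⁺ [He]2s², Cl³⁺ [Ne]3s²3p², C³⁺ [He]2s¹.
Approximate IE_4 values (kJ/mol): N 7475, Cl 5159, C 6223, Na 9543.
So the fourth ionization energies run Cl < C < N < Na.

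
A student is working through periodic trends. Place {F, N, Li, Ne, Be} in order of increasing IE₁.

IE₁ increases left→right with effective nuclear charge and decreases top→bottom as the valence shell moves farther out.
All lie in period 2, so first ionization energy increases left to right.
So from lowest to highest: Li < Be < N < F < Ne.

Li < Be < N < F < Ne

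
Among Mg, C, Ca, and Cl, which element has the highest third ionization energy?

Mg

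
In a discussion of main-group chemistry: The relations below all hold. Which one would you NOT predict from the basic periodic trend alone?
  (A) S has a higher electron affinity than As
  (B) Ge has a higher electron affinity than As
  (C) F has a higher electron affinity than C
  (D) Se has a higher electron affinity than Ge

(B)

The general trend: electron affinity increases across a period and decreases down a group.
(A) S (period 3, group 16) vs As (period 4, group 15): the stated order agrees with the simple trend.
(B) Ge (period 4, group 14) vs As (period 4, group 15): the stated order contradicts the simple trend.
(C) F (period 2, group 17) vs C (period 2, group 14): the stated order agrees with the simple trend.
(D) Se (period 4, group 16) vs Ge (period 4, group 14): the stated order agrees with the simple trend.
The exception is (B): adding an electron to As's half-filled 4p³ is unfavourable, so Ge (4p²) has the more exothermic EA.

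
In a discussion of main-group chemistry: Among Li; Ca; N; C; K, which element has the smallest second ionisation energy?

Ca

After 1 electron has been removed, what remains? Li⁺ is the bare [He] core; Ca⁺ still has 1 valence electron; N⁺ still has 4 valence electrons; C⁺ still has 3 valence electrons; K⁺ is the bare [Ar] core.
Core electrons are held far more tightly than valence electrons, so K and Li top the IE_2 order.
Valence configurations: Ca⁺ [Ar]4s¹, N⁺ [He]2s²2p², C⁺ [He]2s²2p¹.
The numbers (kJ/mol): Li 7298, Ca 1145, N 2856, C 2353, K 3052.
Putting it together, IE_2: Ca < C < N < K < Li.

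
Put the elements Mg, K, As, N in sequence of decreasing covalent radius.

K, Mg, As, N

N is in period 2, group 15; Mg is in period 3, group 2; K is in period 4, group 1; As is in period 4, group 15.
Radius decreases left→right (rising Z_eff, same n) and increases top→bottom (higher n).
Here both period and group differ, so the two effects have to be weighed against each other.
As > N: they share group 15; the group trend gives As the larger value.
Mg > As: period and group pull opposite ways; the across-period shift dominates (139 vs 121 pm).
K > Mg: relative to Mg, both the across-period and down-group shifts push K's atomic radius up.
For reference (pm): N 71, Mg 139, K 196, As 121.
So from largest to smallest: K > Mg > As > N.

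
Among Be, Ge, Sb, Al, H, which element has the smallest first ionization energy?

H is in period 1, group 1; Be is in period 2, group 2; Al is in period 3, group 13; Ge is in period 4, group 14; Sb is in period 5, group 15.
IE₁ increases left→right with effective nuclear charge and decreases top→bottom as the valence shell moves farther out.
These sit on a diagonal, where the across-period and down-group effects partly cancel.
Ge > Al: period and group pull opposite ways; the across-period shift dominates (762 vs 578 kJ/mol).
Sb > Ge: period and group pull opposite ways; the across-period shift dominates (831 vs 762 kJ/mol).
Be > Sb: the two effects oppose for this pair; the down-group effect wins (900 vs 831 kJ/mol).
H > Be: period and group pull opposite ways; the down-group shift dominates (1312 vs 900 kJ/mol).
Approximate values (kJ/mol): H 1312, Be 900, Al 578, Ge 762, Sb 831.
The smallest first ionization energy among these belongs to Al.

Al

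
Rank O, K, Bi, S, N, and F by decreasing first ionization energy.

IE₁ increases left→right with effective nuclear charge and decreases top→bottom as the valence shell moves farther out.
These span different periods and groups, so the two trends combine.
Bi > K: the two effects oppose for this pair; the across-period effect wins (703 vs 419 kJ/mol).
S > Bi: relative to Bi, both the across-period and down-group shifts push S's first ionization energy up.
O > S: O sits above S in group 16, so the down-group effect alone puts O higher.
N > O: this pair runs against the simple trend — see the exception note.
F > N: both are in period 2; the period trend gives F the larger value.
Note the exception: N has a higher first ionization energy than O, contrary to the simple trend — pairing an electron in O's 2p⁴ costs repulsion energy, so O ionizes more easily than half-filled N (2p³).
Approximate values (kJ/mol): N 1402, O 1314, F 1681, S 1000, K 419, Bi 703.
So from highest to lowest: F > N > O > S > Bi > K.

F > N > O > S > Bi > K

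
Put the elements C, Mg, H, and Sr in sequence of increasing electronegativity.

Sr < Mg < H < C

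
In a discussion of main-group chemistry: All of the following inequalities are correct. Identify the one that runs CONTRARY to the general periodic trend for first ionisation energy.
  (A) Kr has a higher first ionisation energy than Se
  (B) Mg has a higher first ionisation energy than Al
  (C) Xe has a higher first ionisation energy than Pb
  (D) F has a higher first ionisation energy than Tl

(B)

The general trend: first ionisation energy increases across a period and decreases down a group.
(A) Kr (period 4, group 18) vs Se (period 4, group 16): the stated order agrees with the simple trend.
(B) Mg (period 3, group 2) vs Al (period 3, group 13): the stated order contradicts the simple trend.
(C) Xe (period 5, group 18) vs Pb (period 6, group 14): the stated order agrees with the simple trend.
(D) F (period 2, group 17) vs Tl (period 6, group 13): the stated order agrees with the simple trend.
The exception is (B): Al's single 3p electron is easier to remove than one from Mg's filled 3s².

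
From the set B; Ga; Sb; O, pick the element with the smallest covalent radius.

O

B is in period 2, group 13; O is in period 2, group 16; Ga is in period 4, group 13; Sb is in period 5, group 15.
Radius decreases left→right (rising Z_eff, same n) and increases top→bottom (higher n).
Here both period and group differ, so the two effects have to be weighed against each other.
B > O: B lies to the left of O in period 2, so the across-period effect alone puts B larger.
Ga > B: Ga sits below B in group 13, so the down-group effect alone puts Ga larger.
Sb > Ga: period and group pull opposite ways; the down-group shift dominates (140 vs 124 pm).
Approximate values (pm): B 85, O 63, Ga 124, Sb 140.
The smallest covalent radius among these belongs to O.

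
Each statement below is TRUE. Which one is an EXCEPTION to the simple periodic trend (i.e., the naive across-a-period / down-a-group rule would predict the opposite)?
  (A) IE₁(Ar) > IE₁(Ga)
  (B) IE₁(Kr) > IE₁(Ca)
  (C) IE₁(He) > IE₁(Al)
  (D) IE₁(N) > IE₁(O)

(D)

The general trend: first ionisation energy increases across a period and decreases down a group.
(A) Ar (period 3, group 18) vs Ga (period 4, group 13): the stated order agrees with the simple trend.
(B) Kr (period 4, group 18) vs Ca (period 4, group 2): the stated order agrees with the simple trend.
(C) He (period 1, group 18) vs Al (period 3, group 13): the stated order agrees with the simple trend.
(D) N (period 2, group 15) vs O (period 2, group 16): the stated order contradicts the simple trend.
The exception is (D): pairing an electron in O's 2p⁴ costs repulsion energy, so O ionizes more easily than half-filled N (2p³).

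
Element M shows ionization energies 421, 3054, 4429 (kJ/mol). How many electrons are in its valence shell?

1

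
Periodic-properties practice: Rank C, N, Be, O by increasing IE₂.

Consider each +1 ion: C⁺ still has 3 valence electrons; N⁺ still has 4 valence electrons; Be⁺ still has 1 valence electron; O⁺ still has 5 valence electrons.
All are still removing valence electrons, so compare the +1 ions as you would atoms: IE_2 generally rises across a period (higher Z_eff) and falls down a group (larger shell), subject to the usual subshell exceptions.
Valence configurations: C⁺ [He]2s²2p¹, N⁺ [He]2s²2p², Be⁺ [He]2s¹, O⁺ [He]2s²2p³.
Tabulated IE_2 (kJ/mol): C 2353, N 2856, Be 1757, O 3388.
Hence IE_2: Be < C < N < O.

Be, C, N, O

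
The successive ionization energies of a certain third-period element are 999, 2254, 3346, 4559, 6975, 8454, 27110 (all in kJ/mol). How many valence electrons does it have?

6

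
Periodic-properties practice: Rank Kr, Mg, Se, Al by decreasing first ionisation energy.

Kr > Se > Mg > Al

Across a period the outer electron is held more tightly (higher IE₁); down a group it sits in a higher shell, more shielded, and comes off more easily.
Here both period and group differ, so the two effects have to be weighed against each other.
Mg > Al: this pair runs against the simple trend — see the exception note.
Se > Mg: the two effects oppose for this pair; the across-period effect wins (941 vs 738 kJ/mol).
Kr > Se: Kr lies to the right of Se in period 4, so the across-period effect alone puts Kr higher.
Note the exception: Mg has a higher first ionization energy than Al, contrary to the simple trend — Al's single 3p electron is easier to remove than one from Mg's filled 3s².
For reference (kJ/mol): Mg 738, Al 578, Se 941, Kr 1351.
So from highest to lowest: Kr > Se > Mg > Al.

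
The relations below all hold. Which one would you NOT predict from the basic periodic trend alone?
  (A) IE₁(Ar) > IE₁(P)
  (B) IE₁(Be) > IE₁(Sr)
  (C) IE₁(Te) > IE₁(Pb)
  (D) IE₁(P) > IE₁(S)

(D)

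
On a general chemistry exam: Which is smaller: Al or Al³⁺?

Al³⁺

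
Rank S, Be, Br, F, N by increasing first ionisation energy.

First ionization energy rises across a period (greater Z_eff holds electrons more tightly) and falls down a group (valence electrons are farther from the nucleus).
Neither a single period nor a single group — weigh both effects.
S > Be: the two effects oppose for this pair; the across-period effect wins (1000 vs 900 kJ/mol).
Br > S: the two effects oppose for this pair; the across-period effect wins (1140 vs 1000 kJ/mol).
N > Br: period and group pull opposite ways; the down-group shift dominates (1402 vs 1140 kJ/mol).
F > N: F lies to the right of N in period 2, so the across-period effect alone puts F higher.
Approximate values (kJ/mol): Be 900, N 1402, F 1681, S 1000, Br 1140.
So from lowest to highest: Be < S < Br < N < F.

Be < S < Br < N < F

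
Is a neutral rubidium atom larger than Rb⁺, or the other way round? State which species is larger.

Forming Rb⁺ removes 1 electron from Rb. Fewer electrons for the same nuclear charge means less shielding and a higher Z_eff on the remaining electrons, and for main-group metals the entire outer shell is lost.
A cation is smaller than its parent atom: Rb⁺ < Rb.

Rb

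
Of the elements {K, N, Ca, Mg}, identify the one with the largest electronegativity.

Electronegativity increases across a period and decreases down a group, tracking effective nuclear charge and atomic size.
These span different periods and groups, so the two trends combine.
Ca > K: Ca lies to the right of K in period 4, so the across-period effect alone puts Ca higher.
Mg > Ca: Mg sits above Ca in group 2, so the down-group effect alone puts Mg higher.
N > Mg: relative to Mg, both the across-period and down-group shifts push N's electronegativity up.
Tabulated electronegativity (Pauling): N 3.04, Mg 1.31, K 0.82, Ca 1.00.
The largest electronegativity among these belongs to N.

N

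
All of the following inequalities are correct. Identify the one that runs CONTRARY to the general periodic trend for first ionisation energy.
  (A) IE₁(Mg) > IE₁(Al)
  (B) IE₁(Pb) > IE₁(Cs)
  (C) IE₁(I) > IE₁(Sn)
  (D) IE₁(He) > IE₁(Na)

(A)

The general trend: first ionisation energy increases across a period and decreases down a group.
(A) Mg (period 3, group 2) vs Al (period 3, group 13): the stated order contradicts the simple trend.
(B) Pb (period 6, group 14) vs Cs (period 6, group 1): the stated order agrees with the simple trend.
(C) I (period 5, group 17) vs Sn (period 5, group 14): the stated order agrees with the simple trend.
(D) He (period 1, group 18) vs Na (period 3, group 1): the stated order agrees with the simple trend.
The exception is (A): Al's single 3p electron is easier to remove than one from Mg's filled 3s².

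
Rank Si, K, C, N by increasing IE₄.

After 3 electrons have been removed, what remains? Si³⁺ still has 1 valence electron; K³⁺ is already 2 electrons into the core; C³⁺ still has 1 valence electron; N³⁺ still has 2 valence electrons.
Usually core removal costs more than valence removal, but here the competition is close: a tightly held n=2 valence electron can cost more to remove than an n=3 core electron, so the actual values have to decide it.
Valence configurations: Si³⁺ [Ne]3s¹, C³⁺ [He]2s¹, N³⁺ [He]2s².
Tabulated IE_4 (kJ/mol): Si 4356, K 5877, C 6223, N 7475.
Hence IE_4: Si < K < C < N.

Si < K < C < N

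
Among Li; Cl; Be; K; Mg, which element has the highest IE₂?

The second ionization energy removes an electron from the +1 ion. For each element: Li⁺ is the bare [He] core; Cl⁺ still has 6 valence electrons; Be⁺ still has 1 valence electron; K⁺ is the bare [Ar] core; Mg⁺ still has 1 valence electron.
Core electrons are held far more tightly than valence electrons, so K and Li top the IE_2 order.
Valence configurations: Cl⁺ [Ne]3s²3p⁴, Be⁺ [He]2s¹, Mg⁺ [Ne]3s¹.
The numbers (kJ/mol): Li 7298, Cl 2298, Be 1757, K 3052, Mg 1451.
Overall IE_2 order: Mg < Be < Cl < K < Li.

Li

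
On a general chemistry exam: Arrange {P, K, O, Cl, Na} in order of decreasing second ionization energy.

IE_2 is the cost of taking one more electron from the +1 cation: P⁺ still has 4 valence electrons; K⁺ is the bare [Ar] core; O⁺ still has 5 valence electrons; Cl⁺ still has 6 valence electrons; Na⁺ is the bare [Ne] core.
Usually core removal costs more than valence removal, but here the competition is close: a tightly held n=2 valence electron can cost more to remove than an n=3 core electron, so the actual values have to decide it.
Valence configurations: P⁺ [Ne]3s²3p², O⁺ [He]2s²2p³, Cl⁺ [Ne]3s²3p⁴.
The numbers (kJ/mol): P 1907, K 3052, O 3388, Cl 2298, Na 4562.
Overall IE_2 order: P < Cl < K < O < Na.

Na > O > K > Cl > P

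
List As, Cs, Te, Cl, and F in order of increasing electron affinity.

F is in period 2, group 17; Cl is in period 3, group 17; As is in period 4, group 15; Te is in period 5, group 16; Cs is in period 6, group 1.
Electron affinity generally becomes more exothermic across a period toward the halogens and less exothermic down a group.
Neither a single period nor a single group — weigh both effects.
As > Cs: relative to Cs, both the across-period and down-group shifts push As's electron affinity up.
Te > As: period and group pull opposite ways; the across-period shift dominates (190 vs 78 kJ/mol).
F > Te: relative to Te, both the across-period and down-group shifts push F's electron affinity up.
Cl > F: this pair runs against the simple trend — see the exception note.
Note the exception: Cl has a higher electron affinity than F, contrary to the simple trend — F's small 2p subshell makes the incoming electron feel strong e⁻–e⁻ repulsion, so Cl actually releases more energy on gaining an electron.
For reference (kJ/mol): F 328, Cl 349, As 78, Te 190, Cs 46.
So from lowest to highest: Cs < As < Te < F < Cl.

Cs < As < Te < F < Cl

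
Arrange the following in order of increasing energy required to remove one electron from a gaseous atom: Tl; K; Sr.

K < Sr < Tl

K is in period 4, group 1; Sr is in period 5, group 2; Tl is in period 6, group 13.
Removing the outermost electron gets harder across a period and easier down a group.
These sit on a diagonal, where the across-period and down-group effects partly cancel.
Sr > K: the two effects oppose for this pair; the across-period effect wins (550 vs 419 kJ/mol).
Tl > Sr: the two effects oppose for this pair; the across-period effect wins (589 vs 550 kJ/mol).
Tabulated first ionization energy (kJ/mol): K 419, Sr 550, Tl 589.
So from lowest to highest: K < Sr < Tl.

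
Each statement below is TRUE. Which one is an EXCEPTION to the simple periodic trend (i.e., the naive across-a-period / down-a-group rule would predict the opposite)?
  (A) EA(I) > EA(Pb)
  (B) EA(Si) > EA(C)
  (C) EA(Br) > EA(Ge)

(B)

The general trend: electron affinity increases across a period and decreases down a group.
(A) I (period 5, group 17) vs Pb (period 6, group 14): the stated order agrees with the simple trend.
(B) Si (period 3, group 14) vs C (period 2, group 14): the stated order contradicts the simple trend.
(C) Br (period 4, group 17) vs Ge (period 4, group 14): the stated order agrees with the simple trend.
The exception is (B): Si's larger, more diffuse 3p orbitals accept an added electron slightly more readily than C's compact 2p.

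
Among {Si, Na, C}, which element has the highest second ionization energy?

IE_2 is the cost of taking one more electron from the +1 cation: Si⁺ still has 3 valence electrons; Na⁺ is the bare [Ne] core; C⁺ still has 3 valence electrons.
Pulling an electron out of a noble-gas core costs far more than removing a remaining valence electron, so Na sits at the high end of IE_2.
Valence configurations: Si⁺ [Ne]3s²3p¹, C⁺ [He]2s²2p¹.
The numbers (kJ/mol): Si 1577, Na 4562, C 2353.
Putting it together, IE_2: Si < C < Na.

Na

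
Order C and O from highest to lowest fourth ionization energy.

The fourth ionization energy removes an electron from the +3 ion. For each element: C³⁺ still has 1 valence electron; O³⁺ still has 3 valence electrons.
All are still removing valence electrons, so compare the +3 ions as you would atoms: IE_4 generally rises across a period (higher Z_eff) and falls down a group (larger shell), subject to the usual subshell exceptions.
Valence configurations: C³⁺ [He]2s¹, O³⁺ [He]2s²2p¹.
The numbers (kJ/mol): C 6223, O 7469.
So the fourth ionization energies run C < O.

O, C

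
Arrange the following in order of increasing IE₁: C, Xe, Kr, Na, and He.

He is in period 1, group 18; C is in period 2, group 14; Na is in period 3, group 1; Kr is in period 4, group 18; Xe is in period 5, group 18.
Across a period the outer electron is held more tightly (higher IE₁); down a group it sits in a higher shell, more shielded, and comes off more easily.
Here both period and group differ, so the two effects have to be weighed against each other.
C > Na: both effects reinforce here, so C is clearly the higher of the two.
Xe > C: the two effects oppose for this pair; the across-period effect wins (1170 vs 1086 kJ/mol).
Kr > Xe: they share group 18; the group trend gives Kr the larger value.
He > Kr: they share group 18; the group trend gives He the larger value.
For reference (kJ/mol): He 2372, C 1086, Na 496, Kr 1351, Xe 1170.
So from lowest to highest: Na < C < Xe < Kr < He.

Na < C < Xe < Kr < He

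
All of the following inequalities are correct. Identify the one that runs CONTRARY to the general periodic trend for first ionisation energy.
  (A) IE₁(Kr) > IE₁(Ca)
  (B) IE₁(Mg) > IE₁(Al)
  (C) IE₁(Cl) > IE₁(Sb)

(B)

The general trend: first ionisation energy increases across a period and decreases down a group.
(A) Kr (period 4, group 18) vs Ca (period 4, group 2): the stated order agrees with the simple trend.
(B) Mg (period 3, group 2) vs Al (period 3, group 13): the stated order contradicts the simple trend.
(C) Cl (period 3, group 17) vs Sb (period 5, group 15): the stated order agrees with the simple trend.
The exception is (B): Al's single 3p electron is easier to remove than one from Mg's filled 3s².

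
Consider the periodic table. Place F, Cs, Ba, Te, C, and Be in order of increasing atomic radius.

F, C, Be, Te, Ba, Cs

Atomic radius shrinks across a period as nuclear charge pulls the same shell inward, and grows down a group as new shells are added.
Neither a single period nor a single group — weigh both effects.
C > F: C lies to the left of F in period 2, so the across-period effect alone puts C larger.
Be > C: both are in period 2; the period trend gives Be the larger value.
Te > Be: the two effects oppose for this pair; the down-group effect wins (136 vs 102 pm).
Ba > Te: relative to Te, both the across-period and down-group shifts push Ba's atomic radius up.
Cs > Ba: Cs lies to the left of Ba in period 6, so the across-period effect alone puts Cs larger.
Tabulated atomic radius (pm): Be 102, C 75, F 64, Te 136, Cs 232, Ba 196.
So from smallest to largest: F < C < Be < Te < Ba < Cs.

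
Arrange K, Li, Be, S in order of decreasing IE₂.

After 1 electron has been removed, what remains? K⁺ is the bare [Ar] core; Li⁺ is the bare [He] core; Be⁺ still has 1 valence electron; S⁺ still has 5 valence electrons.
Core electrons are held far more tightly than valence electrons, so K and Li top the IE_2 order.
Valence configurations: Be⁺ [He]2s¹, S⁺ [Ne]3s²3p³.
Tabulated IE_2 (kJ/mol): K 3052, Li 7298, Be 1757, S 2252.
So the second ionization energies run Be < S < K < Li.

Li > K > S > Be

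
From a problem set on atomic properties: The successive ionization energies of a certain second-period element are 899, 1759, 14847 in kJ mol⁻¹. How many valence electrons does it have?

2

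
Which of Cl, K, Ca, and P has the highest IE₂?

K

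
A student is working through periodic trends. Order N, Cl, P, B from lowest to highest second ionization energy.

Consider each +1 ion: N⁺ still has 4 valence electrons; Cl⁺ still has 6 valence electrons; P⁺ still has 4 valence electrons; B⁺ still has 2 valence electrons.
All are still removing valence electrons, so compare the +1 ions as you would atoms: IE_2 generally rises across a period (higher Z_eff) and falls down a group (larger shell), subject to the usual subshell exceptions.
Valence configurations: N⁺ [He]2s²2p², Cl⁺ [Ne]3s²3p⁴, P⁺ [Ne]3s²3p², B⁺ [He]2s².
Approximate IE_2 values (kJ/mol): N 2856, Cl 2298, P 1907, B 2427.
Putting it together, IE_2: P < Cl < B < N.

P < Cl < B < N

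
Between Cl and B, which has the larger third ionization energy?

Cl

Consider each +2 ion: Cl²⁺ still has 5 valence electrons; B²⁺ still has 1 valence electron.
All are still removing valence electrons, so compare the +2 ions as you would atoms: IE_3 generally rises across a period (higher Z_eff) and falls down a group (larger shell), subject to the usual subshell exceptions.
Valence configurations: Cl²⁺ [Ne]3s²3p³, B²⁺ [He]2s¹.
The numbers (kJ/mol): Cl 3822, B 3660.
So the third ionization energies run B < Cl.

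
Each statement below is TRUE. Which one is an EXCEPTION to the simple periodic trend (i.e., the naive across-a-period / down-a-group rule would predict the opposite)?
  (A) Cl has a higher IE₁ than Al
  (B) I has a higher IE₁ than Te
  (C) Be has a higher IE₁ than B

The general trend: IE₁ increases across a period and decreases down a group.
(A) Cl (period 3, group 17) vs Al (period 3, group 13): the stated order agrees with the simple trend.
(B) I (period 5, group 17) vs Te (period 5, group 16): the stated order agrees with the simple trend.
(C) Be (period 2, group 2) vs B (period 2, group 13): the stated order contradicts the simple trend.
The exception is (C): removing B's lone 2p electron is easier than breaking Be's filled 2s².

(C)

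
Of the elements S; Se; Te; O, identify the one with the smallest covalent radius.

O

O is in period 2, group 16; S is in period 3, group 16; Se is in period 4, group 16; Te is in period 5, group 16.
Moving right in a period, electrons are added to the same shell under a stronger nuclear pull, so atoms get smaller; moving down, a new shell is opened and atoms get larger.
All are in group 16, so atomic radius increases down the group.
The smallest covalent radius among these belongs to O.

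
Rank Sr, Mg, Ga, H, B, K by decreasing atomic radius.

H is in period 1, group 1; B is in period 2, group 13; Mg is in period 3, group 2; K is in period 4, group 1; Ga is in period 4, group 13; Sr is in period 5, group 2.
Radius decreases left→right (rising Z_eff, same n) and increases top→bottom (higher n).
Here both period and group differ, so the two effects have to be weighed against each other.
B > H: period and group pull opposite ways; the down-group shift dominates (85 vs 32 pm).
Ga > B: they share group 13; the group trend gives Ga the larger value.
Mg > Ga: period and group pull opposite ways; the across-period shift dominates (139 vs 124 pm).
Sr > Mg: Sr sits below Mg in group 2, so the down-group effect alone puts Sr larger.
K > Sr: period and group pull opposite ways; the across-period shift dominates (196 vs 185 pm).
Tabulated atomic radius (pm): H 32, B 85, Mg 139, K 196, Ga 124, Sr 185.
So from largest to smallest: K > Sr > Mg > Ga > B > H.

K > Sr > Mg > Ga > B > H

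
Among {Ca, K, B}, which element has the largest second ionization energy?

K

Consider each +1 ion: Ca⁺ still has 1 valence electron; K⁺ is the bare [Ar] core; B⁺ still has 2 valence electrons.
Pulling an electron out of a noble-gas core costs far more than removing a remaining valence electron, so K sits at the high end of IE_2.
Valence configurations: Ca⁺ [Ar]4s¹, B⁺ [He]2s².
Approximate IE_2 values (kJ/mol): Ca 1145, K 3052, B 2427.
So the second ionization energies run Ca < B < K.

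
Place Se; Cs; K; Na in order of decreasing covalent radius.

Atomic radius shrinks across a period as nuclear charge pulls the same shell inward, and grows down a group as new shells are added.
Neither a single period nor a single group — weigh both effects.
Na > Se: the two effects oppose for this pair; the across-period effect wins (155 vs 116 pm).
K > Na: K sits below Na in group 1, so the down-group effect alone puts K larger.
Cs > K: they share group 1; the group trend gives Cs the larger value.
Approximate values (pm): Na 155, K 196, Se 116, Cs 232.
So from largest to smallest: Cs > K > Na > Se.

Cs, K, Na, Se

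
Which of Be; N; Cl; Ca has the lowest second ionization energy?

The second ionization energy removes an electron from the +1 ion. For each element: Be⁺ still has 1 valence electron; N⁺ still has 4 valence electrons; Cl⁺ still has 6 valence electrons; Ca⁺ still has 1 valence electron.
All are still removing valence electrons, so compare the +1 ions as you would atoms: IE_2 generally rises across a period (higher Z_eff) and falls down a group (larger shell), subject to the usual subshell exceptions.
Valence configurations: Be⁺ [He]2s¹, N⁺ [He]2s²2p², Cl⁺ [Ne]3s²3p⁴, Ca⁺ [Ar]4s¹.
Approximate IE_2 values (kJ/mol): Be 1757, N 2856, Cl 2298, Ca 1145.
Putting it together, IE_2: Ca < Be < Cl < N.

Ca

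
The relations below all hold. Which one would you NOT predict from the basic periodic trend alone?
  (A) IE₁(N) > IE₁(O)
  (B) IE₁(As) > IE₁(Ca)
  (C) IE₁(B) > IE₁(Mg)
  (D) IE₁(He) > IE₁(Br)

(A)

The general trend: first ionisation energy increases across a period and decreases down a group.
(A) N (period 2, group 15) vs O (period 2, group 16): the stated order contradicts the simple trend.
(B) As (period 4, group 15) vs Ca (period 4, group 2): the stated order agrees with the simple trend.
(C) B (period 2, group 13) vs Mg (period 3, group 2): the stated order agrees with the simple trend.
(D) He (period 1, group 18) vs Br (period 4, group 17): the stated order agrees with the simple trend.
The exception is (A): pairing an electron in O's 2p⁴ costs repulsion energy, so O ionizes more easily than half-filled N (2p³).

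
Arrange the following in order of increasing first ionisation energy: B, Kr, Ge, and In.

In, Ge, B, Kr

B is in period 2, group 13; Ge is in period 4, group 14; Kr is in period 4, group 18; In is in period 5, group 13.
IE₁ increases left→right with effective nuclear charge and decreases top→bottom as the valence shell moves farther out.
Here both period and group differ, so the two effects have to be weighed against each other.
Ge > In: both effects reinforce here, so Ge is clearly the higher of the two.
B > Ge: period and group pull opposite ways; the down-group shift dominates (801 vs 762 kJ/mol).
Kr > B: the two effects oppose for this pair; the across-period effect wins (1351 vs 801 kJ/mol).
For reference (kJ/mol): B 801, Ge 762, Kr 1351, In 558.
So from lowest to highest: In < Ge < B < Kr.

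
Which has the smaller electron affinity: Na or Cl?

Na is in period 3, group 1; Cl is in period 3, group 17.
Adding an electron releases more energy for atoms nearer the top right (short of the noble gases).
All lie in period 3, so electron affinity increases left to right.
So Na has the smaller electron affinity (Na < Cl).

Na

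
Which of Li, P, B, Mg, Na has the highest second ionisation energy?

Li

The second ionization energy removes an electron from the +1 ion. For each element: Li⁺ is the bare [He] core; P⁺ still has 4 valence electrons; B⁺ still has 2 valence electrons; Mg⁺ still has 1 valence electron; Na⁺ is the bare [Ne] core.
Core electrons are held far more tightly than valence electrons, so Na and Li top the IE_2 order.
Valence configurations: P⁺ [Ne]3s²3p², B⁺ [He]2s², Mg⁺ [Ne]3s¹.
The numbers (kJ/mol): Li 7298, P 1907, B 2427, Mg 1451, Na 4562.
Hence IE_2: Mg < P < B < Na < Li.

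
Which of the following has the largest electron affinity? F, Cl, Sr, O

Cl

O is in period 2, group 16; F is in period 2, group 17; Cl is in period 3, group 17; Sr is in period 5, group 2.
Electron affinity generally becomes more exothermic across a period toward the halogens and less exothermic down a group.
Here both period and group differ, so the two effects have to be weighed against each other.
O > Sr: relative to Sr, both the across-period and down-group shifts push O's electron affinity up.
F > O: both are in period 2; the period trend gives F the larger value.
Cl > F: this pair runs against the simple trend — see the exception note.
Note the exception: Cl has a higher electron affinity than F, contrary to the simple trend — F's small 2p subshell makes the incoming electron feel strong e⁻–e⁻ repulsion, so Cl actually releases more energy on gaining an electron.
For reference (kJ/mol): O 141, F 328, Cl 349, Sr 5.
The largest electron affinity among these belongs to Cl.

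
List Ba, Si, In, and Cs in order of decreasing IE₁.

Si > In > Ba > Cs

Si is in period 3, group 14; In is in period 5, group 13; Cs is in period 6, group 1; Ba is in period 6, group 2.
Across a period the outer electron is held more tightly (higher IE₁); down a group it sits in a higher shell, more shielded, and comes off more easily.
Here both period and group differ, so the two effects have to be weighed against each other.
Ba > Cs: Ba lies to the right of Cs in period 6, so the across-period effect alone puts Ba higher.
In > Ba: relative to Ba, both the across-period and down-group shifts push In's first ionization energy up.
Si > In: relative to In, both the across-period and down-group shifts push Si's first ionization energy up.
For reference (kJ/mol): Si 786, In 558, Cs 376, Ba 503.
So from highest to lowest: Si > In > Ba > Cs.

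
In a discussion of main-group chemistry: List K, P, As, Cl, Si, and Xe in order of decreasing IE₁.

Cl, Xe, P, As, Si, K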